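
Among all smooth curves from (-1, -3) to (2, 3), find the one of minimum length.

Arc-length functional: J[y] = ∫ sqrt(1 + (y')^2) dx.
Lagrangian L = sqrt(1 + (y')^2) has no explicit y dependence, so ∂L/∂y = 0 and the Euler-Lagrange equation gives
    d/dx( y' / sqrt(1 + (y')^2) ) = 0  ⇒  y' / sqrt(1 + (y')^2) = const.
Hence y' is constant, so y(x) is affine.
Fitting the endpoints (-1, -3) and (2, 3):
    slope m = (3 − (-3)) / (2 − (-1)) = 2,
    intercept c = (-3) − m·(-1) = -1.
Extremal: y(x) = 2 x - 1.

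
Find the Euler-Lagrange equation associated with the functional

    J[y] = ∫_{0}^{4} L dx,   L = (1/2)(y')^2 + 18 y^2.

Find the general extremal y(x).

The Lagrangian is L = (1/2)(y')^2 + 18 y^2.
∂L/∂y = 36y.
∂L/∂y' = y'.
The Euler-Lagrange equation d/dx(∂L/∂y') − ∂L/∂y = 0 becomes:
    y'' - 36 y = 0
General solution: y(x) = A e^(6x) + B e^(-6x), where A and B are arbitrary constants fixed by the endpoint conditions.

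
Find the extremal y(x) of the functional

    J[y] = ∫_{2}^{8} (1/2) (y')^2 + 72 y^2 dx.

The Lagrangian is L = (1/2) (y')^2 + 72 y^2.
Compute ∂L/∂y = 144y, ∂L/∂y' = y'.
The Euler-Lagrange equation d/dx(∂L/∂y') − ∂L/∂y = 0 reduces to
    y'' − 144 y = 0.
Its general solution is
    y(x) = A e^(12x) + B e^(−12x),
with A, B fixed by the endpoint conditions.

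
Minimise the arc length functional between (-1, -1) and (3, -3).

Arc-length functional: J[y] = ∫ sqrt(1 + (y')^2) dx.
Lagrangian L = sqrt(1 + (y')^2) has no explicit y dependence, so ∂L/∂y = 0 and the Euler-Lagrange equation gives
    d/dx( y' / sqrt(1 + (y')^2) ) = 0  ⇒  y' / sqrt(1 + (y')^2) = const.
Hence y' is constant, so y(x) is affine.
Fitting the endpoints (-1, -1) and (3, -3):
    slope m = ((-3) − (-1)) / (3 − (-1)) = -1/2,
    intercept c = (-1) − m·(-1) = -3/2.
Extremal: y(x) = (-1/2) x - 3/2.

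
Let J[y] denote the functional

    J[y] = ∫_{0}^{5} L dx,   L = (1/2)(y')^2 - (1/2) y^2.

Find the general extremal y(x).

The Lagrangian is L = (1/2)(y')^2 - (1/2) y^2.
∂L/∂y = -y.
∂L/∂y' = y'.
The Euler-Lagrange equation d/dx(∂L/∂y') − ∂L/∂y = 0 becomes:
    y'' + y = 0
General solution: y(x) = A sin(x) + B cos(x), where A and B are arbitrary constants fixed by the endpoint conditions.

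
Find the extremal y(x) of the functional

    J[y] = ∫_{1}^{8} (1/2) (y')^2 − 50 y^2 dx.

The Lagrangian is L = (1/2) (y')^2 − 50 y^2.
Compute ∂L/∂y = -100y, ∂L/∂y' = y'.
The Euler-Lagrange equation d/dx(∂L/∂y') − ∂L/∂y = 0 reduces to
    y'' + 100 y = 0.
Its general solution is
    y(x) = A sin(10x) + B cos(10x),
with A, B fixed by the endpoint conditions.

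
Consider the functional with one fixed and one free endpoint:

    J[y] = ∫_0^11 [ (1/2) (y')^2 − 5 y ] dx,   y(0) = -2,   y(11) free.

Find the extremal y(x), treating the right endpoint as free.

The Lagrangian L = (1/2) (y')^2 − 5 y gives
    ∂L/∂y = −5,   ∂L/∂y' = y'.
Euler-Lagrange: d/dx(y') − (−5) = 0, i.e. y'' + 5 = 0, so
    y(x) = −(5/2) x^2 + C1 x + C2.
Fixed left endpoint y(0) = -2 ⇒ C2 = -2.
The right endpoint x = 11 is free, so the natural (transversality) condition is ∂L/∂y' |_{x=11} = 0, i.e. y'(11) = 0.
Compute y'(x) = −5 x + C1, so y'(11) = −55 + C1 = 0 ⇒ C1 = 55.
Therefore the extremal is
    y(x) = −(5/2) x^2 + 55 x − 2.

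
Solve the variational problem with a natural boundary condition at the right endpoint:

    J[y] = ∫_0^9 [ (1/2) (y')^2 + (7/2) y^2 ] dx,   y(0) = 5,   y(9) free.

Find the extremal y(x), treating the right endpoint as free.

The Lagrangian L = (1/2) (y')^2 + (7/2) y^2 gives
    ∂L/∂y = 7 y,   ∂L/∂y' = y'.
Euler-Lagrange: y'' − 7 y = 0.
With k = sqrt(7), the general solution is
    y(x) = A cosh(sqrt(7) x) + B sinh(sqrt(7) x).
Fixed left endpoint y(0) = 5 ⇒ A = 5.
The right endpoint x = 9 is free, so the natural (transversality) condition is ∂L/∂y' |_{x=9} = 0, i.e. y'(9) = 0.
Compute y'(x) = A k sinh(k x) + B k cosh(k x), so
    y'(9) = A k sinh(k·9) + B k cosh(k·9) = 0
    ⇒ B = −A tanh(k·9) = − 5 tanh(sqrt(7)·9).
Therefore the extremal is
    y(x) = 5 cosh(sqrt(7) x) − 5 tanh(sqrt(7)·9) sinh(sqrt(7) x).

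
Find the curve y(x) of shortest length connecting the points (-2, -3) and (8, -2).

Arc-length functional: J[y] = ∫ sqrt(1 + (y')^2) dx.
Lagrangian L = sqrt(1 + (y')^2) has no explicit y dependence, so ∂L/∂y = 0 and the Euler-Lagrange equation gives
    d/dx( y' / sqrt(1 + (y')^2) ) = 0  ⇒  y' / sqrt(1 + (y')^2) = const.
Hence y' is constant, so y(x) is affine.
Fitting the endpoints (-2, -3) and (8, -2):
    slope m = ((-2) − (-3)) / (8 − (-2)) = 1/10,
    intercept c = (-3) − m·(-2) = -14/5.
Extremal: y(x) = (1/10) x - 14/5.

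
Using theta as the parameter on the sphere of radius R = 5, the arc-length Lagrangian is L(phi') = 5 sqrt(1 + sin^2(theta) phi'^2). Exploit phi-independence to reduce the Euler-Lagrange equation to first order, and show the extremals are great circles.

On the sphere of radius R = 5 with spherical coordinates (θ, φ), the induced metric is
    ds^2 = 25(dθ^2 + sin^2(θ) dφ^2).
Parameterise by θ; the arc-length functional is
    J[φ] = ∫ 5 sqrt(1 + sin^2(θ) (dφ/dθ)^2) dθ,
so L = 5 sqrt(1 + sin^2(θ) φ'^2). Compute
    ∂L/∂φ = 0  (L has no explicit φ dependence),
    ∂L/∂φ' = 5 sin^2(θ) φ' / sqrt(1 + sin^2(θ) φ'^2).
Since ∂L/∂φ = 0, the Euler-Lagrange equation
    d/dθ(∂L/∂φ') − ∂L/∂φ = 0
reduces to d/dθ(∂L/∂φ') = 0, i.e. the momentum conjugate to φ is conserved:
    5 sin^2(θ) φ' / sqrt(1 + sin^2(θ) φ'^2) = C.
The overall factor of 5 is constant, so dividing through gives Clairaut's relation sin^2(θ) φ' / sqrt(1 + sin^2(θ) φ'^2) = C' (with C' = C/5). Solving for φ' and integrating gives the great-circle family
    cot(θ) = A cos(φ − φ_0),
i.e. the intersection of the sphere with a plane through the origin. The two constants A and φ_0 (equivalently C and one phase) are fixed by the two endpoint conditions.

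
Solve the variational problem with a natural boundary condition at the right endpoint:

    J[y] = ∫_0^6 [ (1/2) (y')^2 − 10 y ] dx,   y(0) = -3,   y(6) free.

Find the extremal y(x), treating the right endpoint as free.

The Lagrangian L = (1/2) (y')^2 − 10 y gives
    ∂L/∂y = −10,   ∂L/∂y' = y'.
Euler-Lagrange: d/dx(y') − (−10) = 0, i.e. y'' + 10 = 0, so
    y(x) = −(10/2) x^2 + C1 x + C2.
Fixed left endpoint y(0) = -3 ⇒ C2 = -3.
The right endpoint x = 6 is free, so the natural (transversality) condition is ∂L/∂y' |_{x=6} = 0, i.e. y'(6) = 0.
Compute y'(x) = −10 x + C1, so y'(6) = −60 + C1 = 0 ⇒ C1 = 60.
Therefore the extremal is
    y(x) = −5 x^2 + 60 x − 3.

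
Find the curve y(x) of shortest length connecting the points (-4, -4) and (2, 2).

Arc-length functional: J[y] = ∫ sqrt(1 + (y')^2) dx.
Lagrangian L = sqrt(1 + (y')^2) has no explicit y dependence, so ∂L/∂y = 0 and the Euler-Lagrange equation gives
    d/dx( y' / sqrt(1 + (y')^2) ) = 0  ⇒  y' / sqrt(1 + (y')^2) = const.
Hence y' is constant, so y(x) is affine.
Fitting the endpoints (-4, -4) and (2, 2):
    slope m = (2 − (-4)) / (2 − (-4)) = 1,
    intercept c = (-4) − m·(-4) = 0.
Extremal: y(x) = x.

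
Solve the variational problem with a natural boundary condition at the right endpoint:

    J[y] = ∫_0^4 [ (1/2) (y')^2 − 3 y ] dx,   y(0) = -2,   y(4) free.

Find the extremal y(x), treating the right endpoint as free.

The Lagrangian L = (1/2) (y')^2 − 3 y gives
    ∂L/∂y = −3,   ∂L/∂y' = y'.
Euler-Lagrange: d/dx(y') − (−3) = 0, i.e. y'' + 3 = 0, so
    y(x) = −(3/2) x^2 + C1 x + C2.
Fixed left endpoint y(0) = -2 ⇒ C2 = -2.
The right endpoint x = 4 is free, so the natural (transversality) condition is ∂L/∂y' |_{x=4} = 0, i.e. y'(4) = 0.
Compute y'(x) = −3 x + C1, so y'(4) = −12 + C1 = 0 ⇒ C1 = 12.
Therefore the extremal is
    y(x) = −(3/2) x^2 + 12 x − 2.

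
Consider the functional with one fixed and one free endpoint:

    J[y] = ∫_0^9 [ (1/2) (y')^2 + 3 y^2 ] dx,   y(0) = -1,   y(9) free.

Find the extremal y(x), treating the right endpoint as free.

The Lagrangian L = (1/2) (y')^2 + 3 y^2 gives
    ∂L/∂y = 6 y,   ∂L/∂y' = y'.
Euler-Lagrange: y'' − 6 y = 0.
With k = sqrt(6), the general solution is
    y(x) = A cosh(sqrt(6) x) + B sinh(sqrt(6) x).
Fixed left endpoint y(0) = -1 ⇒ A = -1.
The right endpoint x = 9 is free, so the natural (transversality) condition is ∂L/∂y' |_{x=9} = 0, i.e. y'(9) = 0.
Compute y'(x) = A k sinh(k x) + B k cosh(k x), so
    y'(9) = A k sinh(k·9) + B k cosh(k·9) = 0
    ⇒ B = −A tanh(k·9) = tanh(sqrt(6)·9).
Therefore the extremal is
    y(x) = −cosh(sqrt(6) x) + tanh(sqrt(6)·9) sinh(sqrt(6) x).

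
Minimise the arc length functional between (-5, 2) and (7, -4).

Arc-length functional: J[y] = ∫ sqrt(1 + (y')^2) dx.
Lagrangian L = sqrt(1 + (y')^2) has no explicit y dependence, so ∂L/∂y = 0 and the Euler-Lagrange equation gives
    d/dx( y' / sqrt(1 + (y')^2) ) = 0  ⇒  y' / sqrt(1 + (y')^2) = const.
Hence y' is constant, so y(x) is affine.
Fitting the endpoints (-5, 2) and (7, -4):
    slope m = ((-4) − 2) / (7 − (-5)) = -1/2,
    intercept c = 2 − m·(-5) = -1/2.
Extremal: y(x) = (-1/2) x - 1/2.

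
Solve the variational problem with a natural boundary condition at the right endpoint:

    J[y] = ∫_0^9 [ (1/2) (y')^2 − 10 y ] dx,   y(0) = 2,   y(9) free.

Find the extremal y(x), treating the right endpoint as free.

The Lagrangian L = (1/2) (y')^2 − 10 y gives
    ∂L/∂y = −10,   ∂L/∂y' = y'.
Euler-Lagrange: d/dx(y') − (−10) = 0, i.e. y'' + 10 = 0, so
    y(x) = −(10/2) x^2 + C1 x + C2.
Fixed left endpoint y(0) = 2 ⇒ C2 = 2.
The right endpoint x = 9 is free, so the natural (transversality) condition is ∂L/∂y' |_{x=9} = 0, i.e. y'(9) = 0.
Compute y'(x) = −10 x + C1, so y'(9) = −90 + C1 = 0 ⇒ C1 = 90.
Therefore the extremal is
    y(x) = −5 x^2 + 90 x + 2.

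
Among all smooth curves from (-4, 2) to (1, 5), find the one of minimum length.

Arc-length functional: J[y] = ∫ sqrt(1 + (y')^2) dx.
Lagrangian L = sqrt(1 + (y')^2) has no explicit y dependence, so ∂L/∂y = 0 and the Euler-Lagrange equation gives
    d/dx( y' / sqrt(1 + (y')^2) ) = 0  ⇒  y' / sqrt(1 + (y')^2) = const.
Hence y' is constant, so y(x) is affine.
Fitting the endpoints (-4, 2) and (1, 5):
    slope m = (5 − 2) / (1 − (-4)) = 3/5,
    intercept c = 2 − m·(-4) = 22/5.
Extremal: y(x) = (3/5) x + 22/5.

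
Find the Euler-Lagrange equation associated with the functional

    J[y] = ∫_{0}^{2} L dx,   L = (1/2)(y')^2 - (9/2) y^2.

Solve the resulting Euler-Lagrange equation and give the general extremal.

The Lagrangian is L = (1/2)(y')^2 - (9/2) y^2.
∂L/∂y = -9y.
∂L/∂y' = y'.
The Euler-Lagrange equation d/dx(∂L/∂y') − ∂L/∂y = 0 becomes:
    y'' + 9 y = 0
General solution: y(x) = A sin(3x) + B cos(3x), where A and B are arbitrary constants fixed by the endpoint conditions.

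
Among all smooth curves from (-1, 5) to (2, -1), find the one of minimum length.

Arc-length functional: J[y] = ∫ sqrt(1 + (y')^2) dx.
Lagrangian L = sqrt(1 + (y')^2) has no explicit y dependence, so ∂L/∂y = 0 and the Euler-Lagrange equation gives
    d/dx( y' / sqrt(1 + (y')^2) ) = 0  ⇒  y' / sqrt(1 + (y')^2) = const.
Hence y' is constant, so y(x) is affine.
Fitting the endpoints (-1, 5) and (2, -1):
    slope m = ((-1) − 5) / (2 − (-1)) = -2,
    intercept c = 5 − m·(-1) = 3.
Extremal: y(x) = -2 x + 3.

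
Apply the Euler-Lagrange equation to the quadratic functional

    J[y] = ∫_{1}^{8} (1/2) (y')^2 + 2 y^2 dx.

The Lagrangian is L = (1/2) (y')^2 + 2 y^2.
Compute ∂L/∂y = 4y, ∂L/∂y' = y'.
The Euler-Lagrange equation d/dx(∂L/∂y') − ∂L/∂y = 0 reduces to
    y'' − 4 y = 0.
Its general solution is
    y(x) = A e^(2x) + B e^(−2x),
with A, B fixed by the endpoint conditions.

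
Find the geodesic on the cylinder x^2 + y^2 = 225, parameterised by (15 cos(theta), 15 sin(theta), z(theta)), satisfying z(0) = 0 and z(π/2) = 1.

Parameterise the cylinder of radius R = 15 as
    r(θ) = (15 cos θ, 15 sin θ, z(θ)).
The arc-length element is
    ds = sqrt(225 + (dz/dθ)^2) dθ,
so the Lagrangian is L = sqrt(225 + z'^2).
L depends on z' only, not on z or θ, so ∂L/∂z = 0 and
    ∂L/∂z' = z' / sqrt(225 + z'^2).
The Euler-Lagrange equation gives
    d/dθ( z' / sqrt(225 + z'^2) ) = 0,
so z' is constant. Integrating once:
    z(θ) = a θ + b,
a helix on the cylinder (a straight line when the cylinder is unrolled). The constants a, b are determined by the endpoint conditions.
With endpoint conditions z(0) = 0 and z(π/2) = 1: from z(0) = b we get b = 0, and a·π/2 + 0 = 1 gives a = 2/π, so
    z(θ) = (2/π) θ.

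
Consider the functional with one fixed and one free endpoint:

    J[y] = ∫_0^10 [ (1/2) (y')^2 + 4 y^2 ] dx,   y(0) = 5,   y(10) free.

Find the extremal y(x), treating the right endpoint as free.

The Lagrangian L = (1/2) (y')^2 + 4 y^2 gives
    ∂L/∂y = 8 y,   ∂L/∂y' = y'.
Euler-Lagrange: y'' − 8 y = 0.
With k = sqrt(8), the general solution is
    y(x) = A cosh(sqrt(8) x) + B sinh(sqrt(8) x).
Fixed left endpoint y(0) = 5 ⇒ A = 5.
The right endpoint x = 10 is free, so the natural (transversality) condition is ∂L/∂y' |_{x=10} = 0, i.e. y'(10) = 0.
Compute y'(x) = A k sinh(k x) + B k cosh(k x), so
    y'(10) = A k sinh(k·10) + B k cosh(k·10) = 0
    ⇒ B = −A tanh(k·10) = − 5 tanh(sqrt(8)·10).
Therefore the extremal is
    y(x) = 5 cosh(sqrt(8) x) − 5 tanh(sqrt(8)·10) sinh(sqrt(8) x).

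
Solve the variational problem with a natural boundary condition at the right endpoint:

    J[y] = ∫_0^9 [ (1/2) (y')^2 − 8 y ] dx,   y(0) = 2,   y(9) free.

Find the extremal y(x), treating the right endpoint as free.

The Lagrangian L = (1/2) (y')^2 − 8 y gives
    ∂L/∂y = −8,   ∂L/∂y' = y'.
Euler-Lagrange: d/dx(y') − (−8) = 0, i.e. y'' + 8 = 0, so
    y(x) = −(8/2) x^2 + C1 x + C2.
Fixed left endpoint y(0) = 2 ⇒ C2 = 2.
The right endpoint x = 9 is free, so the natural (transversality) condition is ∂L/∂y' |_{x=9} = 0, i.e. y'(9) = 0.
Compute y'(x) = −8 x + C1, so y'(9) = −72 + C1 = 0 ⇒ C1 = 72.
Therefore the extremal is
    y(x) = −4 x^2 + 72 x + 2.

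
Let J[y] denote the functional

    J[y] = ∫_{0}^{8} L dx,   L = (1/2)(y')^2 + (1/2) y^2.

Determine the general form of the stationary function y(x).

The Lagrangian is L = (1/2)(y')^2 + (1/2) y^2.
∂L/∂y = y.
∂L/∂y' = y'.
The Euler-Lagrange equation d/dx(∂L/∂y') − ∂L/∂y = 0 becomes:
    y'' - y = 0
General solution: y(x) = A e^x + B e^(-x), where A and B are arbitrary constants fixed by the endpoint conditions.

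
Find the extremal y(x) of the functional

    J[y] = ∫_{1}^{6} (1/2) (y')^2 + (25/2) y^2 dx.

The Lagrangian is L = (1/2) (y')^2 + (25/2) y^2.
Compute ∂L/∂y = 25y, ∂L/∂y' = y'.
The Euler-Lagrange equation d/dx(∂L/∂y') − ∂L/∂y = 0 reduces to
    y'' − 25 y = 0.
Its general solution is
    y(x) = A e^(5x) + B e^(−5x),
with A, B fixed by the endpoint conditions.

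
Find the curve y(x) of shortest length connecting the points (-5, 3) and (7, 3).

Arc-length functional: J[y] = ∫ sqrt(1 + (y')^2) dx.
Lagrangian L = sqrt(1 + (y')^2) has no explicit y dependence, so ∂L/∂y = 0 and the Euler-Lagrange equation gives
    d/dx( y' / sqrt(1 + (y')^2) ) = 0  ⇒  y' / sqrt(1 + (y')^2) = const.
Hence y' is constant, so y(x) is affine.
Fitting the endpoints (-5, 3) and (7, 3):
    slope m = (3 − 3) / (7 − (-5)) = 0,
    intercept c = 3 − m·(-5) = 3.
Extremal: y(x) = 3.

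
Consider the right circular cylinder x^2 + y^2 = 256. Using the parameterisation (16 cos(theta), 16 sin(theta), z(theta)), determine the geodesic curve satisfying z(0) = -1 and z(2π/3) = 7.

Parameterise the cylinder of radius R = 16 as
    r(θ) = (16 cos θ, 16 sin θ, z(θ)).
The arc-length element is
    ds = sqrt(256 + (dz/dθ)^2) dθ,
so the Lagrangian is L = sqrt(256 + z'^2).
L depends on z' only, not on z or θ, so ∂L/∂z = 0 and
    ∂L/∂z' = z' / sqrt(256 + z'^2).
The Euler-Lagrange equation gives
    d/dθ( z' / sqrt(256 + z'^2) ) = 0,
so z' is constant. Integrating once:
    z(θ) = a θ + b,
a helix on the cylinder (a straight line when the cylinder is unrolled). The constants a, b are determined by the endpoint conditions.
With endpoint conditions z(0) = -1 and z(2π/3) = 7: from z(0) = b we get b = -1, and a·2π/3 + -1 = 7 gives a = 12/π, so
    z(θ) = (12/π) θ − 1.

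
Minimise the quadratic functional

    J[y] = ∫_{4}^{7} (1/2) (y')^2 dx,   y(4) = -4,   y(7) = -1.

The Lagrangian is L = (1/2) (y')^2.
Compute ∂L/∂y = 0, ∂L/∂y' = y'.
The Euler-Lagrange equation d/dx(∂L/∂y') − ∂L/∂y = 0 reduces to
    y'' = 0.
Its general solution is
    y(x) = A x + B,
with A, B fixed by the endpoint conditions.
Applying the endpoint conditions y(4) = -4 and y(7) = -1: solve A·4 + B = -4 and A·7 + B = -1. Subtracting gives A(7 − 4) = -1 − -4, so A = 1, and B = -4 − A·4 = -8. Therefore
    y(x) = x - 8.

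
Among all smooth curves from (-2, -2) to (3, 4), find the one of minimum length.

Arc-length functional: J[y] = ∫ sqrt(1 + (y')^2) dx.
Lagrangian L = sqrt(1 + (y')^2) has no explicit y dependence, so ∂L/∂y = 0 and the Euler-Lagrange equation gives
    d/dx( y' / sqrt(1 + (y')^2) ) = 0  ⇒  y' / sqrt(1 + (y')^2) = const.
Hence y' is constant, so y(x) is affine.
Fitting the endpoints (-2, -2) and (3, 4):
    slope m = (4 − (-2)) / (3 − (-2)) = 6/5,
    intercept c = (-2) − m·(-2) = 2/5.
Extremal: y(x) = (6/5) x + 2/5.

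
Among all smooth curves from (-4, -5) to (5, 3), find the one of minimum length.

Arc-length functional: J[y] = ∫ sqrt(1 + (y')^2) dx.
Lagrangian L = sqrt(1 + (y')^2) has no explicit y dependence, so ∂L/∂y = 0 and the Euler-Lagrange equation gives
    d/dx( y' / sqrt(1 + (y')^2) ) = 0  ⇒  y' / sqrt(1 + (y')^2) = const.
Hence y' is constant, so y(x) is affine.
Fitting the endpoints (-4, -5) and (5, 3):
    slope m = (3 − (-5)) / (5 − (-4)) = 8/9,
    intercept c = (-5) − m·(-4) = -13/9.
Extremal: y(x) = (8/9) x - 13/9.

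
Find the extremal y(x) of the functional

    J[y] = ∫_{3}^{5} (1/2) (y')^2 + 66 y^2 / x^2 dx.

The Lagrangian is L = (1/2) (y')^2 + 66 y^2 / x^2.
Compute ∂L/∂y = 132y/x^2, ∂L/∂y' = y'.
The Euler-Lagrange equation d/dx(∂L/∂y') − ∂L/∂y = 0 reduces to
    y'' − 132/x^2 · y = 0  (x > 0).
Its general solution is
    y(x) = A x^12 + B x^(-11),
with A, B fixed by the endpoint conditions.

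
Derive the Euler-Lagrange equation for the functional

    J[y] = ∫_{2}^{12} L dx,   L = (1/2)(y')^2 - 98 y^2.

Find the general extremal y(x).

The Lagrangian is L = (1/2)(y')^2 - 98 y^2.
∂L/∂y = -196y.
∂L/∂y' = y'.
The Euler-Lagrange equation d/dx(∂L/∂y') − ∂L/∂y = 0 becomes:
    y'' + 196 y = 0
General solution: y(x) = A sin(14x) + B cos(14x), where A and B are arbitrary constants fixed by the endpoint conditions.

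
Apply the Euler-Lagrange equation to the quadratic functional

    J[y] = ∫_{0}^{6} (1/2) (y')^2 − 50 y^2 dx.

The Lagrangian is L = (1/2) (y')^2 − 50 y^2.
Compute ∂L/∂y = -100y, ∂L/∂y' = y'.
The Euler-Lagrange equation d/dx(∂L/∂y') − ∂L/∂y = 0 reduces to
    y'' + 100 y = 0.
Its general solution is
    y(x) = A sin(10x) + B cos(10x),
with A, B fixed by the endpoint conditions.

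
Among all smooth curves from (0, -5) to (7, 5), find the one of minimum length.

Arc-length functional: J[y] = ∫ sqrt(1 + (y')^2) dx.
Lagrangian L = sqrt(1 + (y')^2) has no explicit y dependence, so ∂L/∂y = 0 and the Euler-Lagrange equation gives
    d/dx( y' / sqrt(1 + (y')^2) ) = 0  ⇒  y' / sqrt(1 + (y')^2) = const.
Hence y' is constant, so y(x) is affine.
Fitting the endpoints (0, -5) and (7, 5):
    slope m = (5 − (-5)) / (7 − 0) = 10/7,
    intercept c = (-5) − m·0 = -5.
Extremal: y(x) = (10/7) x - 5.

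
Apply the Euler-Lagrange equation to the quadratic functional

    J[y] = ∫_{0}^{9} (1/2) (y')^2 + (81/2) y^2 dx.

The Lagrangian is L = (1/2) (y')^2 + (81/2) y^2.
Compute ∂L/∂y = 81y, ∂L/∂y' = y'.
The Euler-Lagrange equation d/dx(∂L/∂y') − ∂L/∂y = 0 reduces to
    y'' − 81 y = 0.
Its general solution is
    y(x) = A e^(9x) + B e^(−9x),
with A, B fixed by the endpoint conditions.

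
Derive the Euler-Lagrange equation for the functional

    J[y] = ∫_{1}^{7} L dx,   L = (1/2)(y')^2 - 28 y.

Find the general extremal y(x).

The Lagrangian is L = (1/2)(y')^2 - 28 y.
∂L/∂y = -28.
∂L/∂y' = y'.
The Euler-Lagrange equation d/dx(∂L/∂y') − ∂L/∂y = 0 becomes:
    y'' + 28 = 0
General solution: y(x) = -14 x^2 + A x + B, where A and B are arbitrary constants fixed by the endpoint conditions.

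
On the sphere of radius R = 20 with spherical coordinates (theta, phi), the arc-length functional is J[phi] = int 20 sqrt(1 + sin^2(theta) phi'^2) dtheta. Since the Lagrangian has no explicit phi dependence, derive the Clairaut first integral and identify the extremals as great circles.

On the sphere of radius R = 20 with spherical coordinates (θ, φ), the induced metric is
    ds^2 = 400(dθ^2 + sin^2(θ) dφ^2).
Parameterise by θ; the arc-length functional is
    J[φ] = ∫ 20 sqrt(1 + sin^2(θ) (dφ/dθ)^2) dθ,
so L = 20 sqrt(1 + sin^2(θ) φ'^2). Compute
    ∂L/∂φ = 0  (L has no explicit φ dependence),
    ∂L/∂φ' = 20 sin^2(θ) φ' / sqrt(1 + sin^2(θ) φ'^2).
Since ∂L/∂φ = 0, the Euler-Lagrange equation
    d/dθ(∂L/∂φ') − ∂L/∂φ = 0
reduces to d/dθ(∂L/∂φ') = 0, i.e. the momentum conjugate to φ is conserved:
    20 sin^2(θ) φ' / sqrt(1 + sin^2(θ) φ'^2) = C.
The overall factor of 20 is constant, so dividing through gives Clairaut's relation sin^2(θ) φ' / sqrt(1 + sin^2(θ) φ'^2) = C' (with C' = C/20). Solving for φ' and integrating gives the great-circle family
    cot(θ) = A cos(φ − φ_0),
i.e. the intersection of the sphere with a plane through the origin. The two constants A and φ_0 (equivalently C and one phase) are fixed by the two endpoint conditions.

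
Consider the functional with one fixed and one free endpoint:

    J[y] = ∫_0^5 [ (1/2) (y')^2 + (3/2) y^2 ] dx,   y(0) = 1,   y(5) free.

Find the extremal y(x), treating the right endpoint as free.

The Lagrangian L = (1/2) (y')^2 + (3/2) y^2 gives
    ∂L/∂y = 3 y,   ∂L/∂y' = y'.
Euler-Lagrange: y'' − 3 y = 0.
With k = sqrt(3), the general solution is
    y(x) = A cosh(sqrt(3) x) + B sinh(sqrt(3) x).
Fixed left endpoint y(0) = 1 ⇒ A = 1.
The right endpoint x = 5 is free, so the natural (transversality) condition is ∂L/∂y' |_{x=5} = 0, i.e. y'(5) = 0.
Compute y'(x) = A k sinh(k x) + B k cosh(k x), so
    y'(5) = A k sinh(k·5) + B k cosh(k·5) = 0
    ⇒ B = −A tanh(k·5) = − tanh(sqrt(3)·5).
Therefore the extremal is
    y(x) = cosh(sqrt(3) x) − tanh(sqrt(3)·5) sinh(sqrt(3) x).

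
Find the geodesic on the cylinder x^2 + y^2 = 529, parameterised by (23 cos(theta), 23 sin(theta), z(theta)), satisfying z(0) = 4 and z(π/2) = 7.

Parameterise the cylinder of radius R = 23 as
    r(θ) = (23 cos θ, 23 sin θ, z(θ)).
The arc-length element is
    ds = sqrt(529 + (dz/dθ)^2) dθ,
so the Lagrangian is L = sqrt(529 + z'^2).
L depends on z' only, not on z or θ, so ∂L/∂z = 0 and
    ∂L/∂z' = z' / sqrt(529 + z'^2).
The Euler-Lagrange equation gives
    d/dθ( z' / sqrt(529 + z'^2) ) = 0,
so z' is constant. Integrating once:
    z(θ) = a θ + b,
a helix on the cylinder (a straight line when the cylinder is unrolled). The constants a, b are determined by the endpoint conditions.
With endpoint conditions z(0) = 4 and z(π/2) = 7: from z(0) = b we get b = 4, and a·π/2 + 4 = 7 gives a = 6/π, so
    z(θ) = (6/π) θ + 4.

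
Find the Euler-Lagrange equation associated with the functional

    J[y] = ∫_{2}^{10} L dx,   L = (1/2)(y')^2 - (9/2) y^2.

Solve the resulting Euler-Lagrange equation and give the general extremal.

The Lagrangian is L = (1/2)(y')^2 - (9/2) y^2.
∂L/∂y = -9y.
∂L/∂y' = y'.
The Euler-Lagrange equation d/dx(∂L/∂y') − ∂L/∂y = 0 becomes:
    y'' + 9 y = 0
General solution: y(x) = A sin(3x) + B cos(3x), where A and B are arbitrary constants fixed by the endpoint conditions.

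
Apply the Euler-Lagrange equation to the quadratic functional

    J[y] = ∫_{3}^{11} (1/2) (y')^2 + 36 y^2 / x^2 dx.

The Lagrangian is L = (1/2) (y')^2 + 36 y^2 / x^2.
Compute ∂L/∂y = 72y/x^2, ∂L/∂y' = y'.
The Euler-Lagrange equation d/dx(∂L/∂y') − ∂L/∂y = 0 reduces to
    y'' − 72/x^2 · y = 0  (x > 0).
Its general solution is
    y(x) = A x^9 + B x^(-8),
with A, B fixed by the endpoint conditions.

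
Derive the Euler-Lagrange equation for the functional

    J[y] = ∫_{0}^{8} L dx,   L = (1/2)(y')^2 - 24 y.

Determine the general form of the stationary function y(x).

The Lagrangian is L = (1/2)(y')^2 - 24 y.
∂L/∂y = -24.
∂L/∂y' = y'.
The Euler-Lagrange equation d/dx(∂L/∂y') − ∂L/∂y = 0 becomes:
    y'' + 24 = 0
General solution: y(x) = -12 x^2 + A x + B, where A and B are arbitrary constants fixed by the endpoint conditions.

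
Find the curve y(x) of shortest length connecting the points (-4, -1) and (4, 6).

Arc-length functional: J[y] = ∫ sqrt(1 + (y')^2) dx.
Lagrangian L = sqrt(1 + (y')^2) has no explicit y dependence, so ∂L/∂y = 0 and the Euler-Lagrange equation gives
    d/dx( y' / sqrt(1 + (y')^2) ) = 0  ⇒  y' / sqrt(1 + (y')^2) = const.
Hence y' is constant, so y(x) is affine.
Fitting the endpoints (-4, -1) and (4, 6):
    slope m = (6 − (-1)) / (4 − (-4)) = 7/8,
    intercept c = (-1) − m·(-4) = 5/2.
Extremal: y(x) = (7/8) x + 5/2.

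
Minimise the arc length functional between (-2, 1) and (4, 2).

Arc-length functional: J[y] = ∫ sqrt(1 + (y')^2) dx.
Lagrangian L = sqrt(1 + (y')^2) has no explicit y dependence, so ∂L/∂y = 0 and the Euler-Lagrange equation gives
    d/dx( y' / sqrt(1 + (y')^2) ) = 0  ⇒  y' / sqrt(1 + (y')^2) = const.
Hence y' is constant, so y(x) is affine.
Fitting the endpoints (-2, 1) and (4, 2):
    slope m = (2 − 1) / (4 − (-2)) = 1/6,
    intercept c = 1 − m·(-2) = 4/3.
Extremal: y(x) = (1/6) x + 4/3.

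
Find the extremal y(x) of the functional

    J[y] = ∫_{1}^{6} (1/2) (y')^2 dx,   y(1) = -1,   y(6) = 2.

The Lagrangian is L = (1/2) (y')^2.
Compute ∂L/∂y = 0, ∂L/∂y' = y'.
The Euler-Lagrange equation d/dx(∂L/∂y') − ∂L/∂y = 0 reduces to
    y'' = 0.
Its general solution is
    y(x) = A x + B,
with A, B fixed by the endpoint conditions.
Applying the endpoint conditions y(1) = -1 and y(6) = 2: solve A·1 + B = -1 and A·6 + B = 2. Subtracting gives A(6 − 1) = 2 − -1, so A = 3/5, and B = -1 − A·1 = -8/5. Therefore
    y(x) = (3/5) x - 8/5.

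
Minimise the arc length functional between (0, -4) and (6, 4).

Arc-length functional: J[y] = ∫ sqrt(1 + (y')^2) dx.
Lagrangian L = sqrt(1 + (y')^2) has no explicit y dependence, so ∂L/∂y = 0 and the Euler-Lagrange equation gives
    d/dx( y' / sqrt(1 + (y')^2) ) = 0  ⇒  y' / sqrt(1 + (y')^2) = const.
Hence y' is constant, so y(x) is affine.
Fitting the endpoints (0, -4) and (6, 4):
    slope m = (4 − (-4)) / (6 − 0) = 4/3,
    intercept c = (-4) − m·0 = -4.
Extremal: y(x) = (4/3) x - 4.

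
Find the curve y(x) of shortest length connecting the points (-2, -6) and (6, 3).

Arc-length functional: J[y] = ∫ sqrt(1 + (y')^2) dx.
Lagrangian L = sqrt(1 + (y')^2) has no explicit y dependence, so ∂L/∂y = 0 and the Euler-Lagrange equation gives
    d/dx( y' / sqrt(1 + (y')^2) ) = 0  ⇒  y' / sqrt(1 + (y')^2) = const.
Hence y' is constant, so y(x) is affine.
Fitting the endpoints (-2, -6) and (6, 3):
    slope m = (3 − (-6)) / (6 − (-2)) = 9/8,
    intercept c = (-6) − m·(-2) = -15/4.
Extremal: y(x) = (9/8) x - 15/4.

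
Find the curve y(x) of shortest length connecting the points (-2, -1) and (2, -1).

Arc-length functional: J[y] = ∫ sqrt(1 + (y')^2) dx.
Lagrangian L = sqrt(1 + (y')^2) has no explicit y dependence, so ∂L/∂y = 0 and the Euler-Lagrange equation gives
    d/dx( y' / sqrt(1 + (y')^2) ) = 0  ⇒  y' / sqrt(1 + (y')^2) = const.
Hence y' is constant, so y(x) is affine.
Fitting the endpoints (-2, -1) and (2, -1):
    slope m = ((-1) − (-1)) / (2 − (-2)) = 0,
    intercept c = (-1) − m·(-2) = -1.
Extremal: y(x) = -1.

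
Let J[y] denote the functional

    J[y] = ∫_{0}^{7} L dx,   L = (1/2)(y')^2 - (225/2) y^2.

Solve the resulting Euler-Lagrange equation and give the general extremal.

The Lagrangian is L = (1/2)(y')^2 - (225/2) y^2.
∂L/∂y = -225y.
∂L/∂y' = y'.
The Euler-Lagrange equation d/dx(∂L/∂y') − ∂L/∂y = 0 becomes:
    y'' + 225 y = 0
General solution: y(x) = A sin(15x) + B cos(15x), where A and B are arbitrary constants fixed by the endpoint conditions.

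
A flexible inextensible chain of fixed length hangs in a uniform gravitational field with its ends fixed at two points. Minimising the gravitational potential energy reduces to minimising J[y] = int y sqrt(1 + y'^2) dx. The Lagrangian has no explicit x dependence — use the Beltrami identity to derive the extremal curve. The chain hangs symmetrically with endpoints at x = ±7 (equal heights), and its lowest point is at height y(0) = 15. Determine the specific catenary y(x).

The Lagrangian L(y, y') = y sqrt(1 + y'^2) has no explicit x dependence, so the Beltrami identity applies:
    L − y' ∂L/∂y' = C.
Compute ∂L/∂y' = y · y' / sqrt(1 + y'^2). Then
    L − y' ∂L/∂y'
    = y sqrt(1 + y'^2) − y · y'^2 / sqrt(1 + y'^2)
    = y (1 + y'^2 − y'^2) / sqrt(1 + y'^2)
    = y / sqrt(1 + y'^2) = C.
Squaring gives y^2 = C^2 (1 + y'^2), i.e.
    y'^2 = y^2 / C^2 − 1.
Separating variables,
    dy / sqrt(y^2 − C^2) = dx / C,
and integrating gives arccosh(y / C) = (x − a)/C, so
    y(x) = C cosh((x − a)/C),
the catenary. The constants C and a are fixed by the two endpoint conditions (and, for the hanging-chain problem, the length constraint selects C).
Now fit the given data. The endpoints x = ±7 are symmetric at equal height, so the catenary is even about its minimum: a = 0 and y(x) = C cosh(x/C). The lowest point is y(0) = C cosh(0) = C, and we are told y(0) = 15, so C = 15. Therefore
    y(x) = 15 cosh(x/15),
and at the endpoints
    y(±7) = 15 cosh(7/15).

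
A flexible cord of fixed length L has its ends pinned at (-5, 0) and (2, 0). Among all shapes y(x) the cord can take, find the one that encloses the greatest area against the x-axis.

Set up the augmented Lagrangian using a multiplier λ for the length constraint:
    F(y, y') = y − λ sqrt(1 + y'^2).
F has no explicit x dependence, so the Beltrami identity yields a first integral
    F − y' ∂F/∂y' = C.
Compute ∂F/∂y' = −λ y' / sqrt(1 + y'^2). Then
    y − λ sqrt(1 + y'^2) + λ y'^2 / sqrt(1 + y'^2) = C
    ⇒  y − λ / sqrt(1 + y'^2) = C.
Solving for y' and integrating gives
    (x − a)^2 + (y − b)^2 = λ^2,
a circular arc of radius λ. The constants a, b are determined by the endpoint conditions y(-5) = y(2) = 0, and λ is fixed implicitly by the length constraint
    ∫_{-5}^{2} sqrt(1 + y'^2) dx = L.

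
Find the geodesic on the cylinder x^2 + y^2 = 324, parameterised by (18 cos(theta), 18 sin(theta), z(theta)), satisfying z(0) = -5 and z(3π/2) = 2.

Parameterise the cylinder of radius R = 18 as
    r(θ) = (18 cos θ, 18 sin θ, z(θ)).
The arc-length element is
    ds = sqrt(324 + (dz/dθ)^2) dθ,
so the Lagrangian is L = sqrt(324 + z'^2).
L depends on z' only, not on z or θ, so ∂L/∂z = 0 and
    ∂L/∂z' = z' / sqrt(324 + z'^2).
The Euler-Lagrange equation gives
    d/dθ( z' / sqrt(324 + z'^2) ) = 0,
so z' is constant. Integrating once:
    z(θ) = a θ + b,
a helix on the cylinder (a straight line when the cylinder is unrolled). The constants a, b are determined by the endpoint conditions.
With endpoint conditions z(0) = -5 and z(3π/2) = 2: from z(0) = b we get b = -5, and a·3π/2 + -5 = 2 gives a = 14/(3π), so
    z(θ) = (14/(3π)) θ − 5.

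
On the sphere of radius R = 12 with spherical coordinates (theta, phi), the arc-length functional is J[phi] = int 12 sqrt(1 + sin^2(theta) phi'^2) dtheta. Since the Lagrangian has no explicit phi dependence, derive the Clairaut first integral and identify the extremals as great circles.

On the sphere of radius R = 12 with spherical coordinates (θ, φ), the induced metric is
    ds^2 = 144(dθ^2 + sin^2(θ) dφ^2).
Parameterise by θ; the arc-length functional is
    J[φ] = ∫ 12 sqrt(1 + sin^2(θ) (dφ/dθ)^2) dθ,
so L = 12 sqrt(1 + sin^2(θ) φ'^2). Compute
    ∂L/∂φ = 0  (L has no explicit φ dependence),
    ∂L/∂φ' = 12 sin^2(θ) φ' / sqrt(1 + sin^2(θ) φ'^2).
Since ∂L/∂φ = 0, the Euler-Lagrange equation
    d/dθ(∂L/∂φ') − ∂L/∂φ = 0
reduces to d/dθ(∂L/∂φ') = 0, i.e. the momentum conjugate to φ is conserved:
    12 sin^2(θ) φ' / sqrt(1 + sin^2(θ) φ'^2) = C.
The overall factor of 12 is constant, so dividing through gives Clairaut's relation sin^2(θ) φ' / sqrt(1 + sin^2(θ) φ'^2) = C' (with C' = C/12). Solving for φ' and integrating gives the great-circle family
    cot(θ) = A cos(φ − φ_0),
i.e. the intersection of the sphere with a plane through the origin. The two constants A and φ_0 (equivalently C and one phase) are fixed by the two endpoint conditions.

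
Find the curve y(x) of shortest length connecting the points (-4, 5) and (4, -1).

Arc-length functional: J[y] = ∫ sqrt(1 + (y')^2) dx.
Lagrangian L = sqrt(1 + (y')^2) has no explicit y dependence, so ∂L/∂y = 0 and the Euler-Lagrange equation gives
    d/dx( y' / sqrt(1 + (y')^2) ) = 0  ⇒  y' / sqrt(1 + (y')^2) = const.
Hence y' is constant, so y(x) is affine.
Fitting the endpoints (-4, 5) and (4, -1):
    slope m = ((-1) − 5) / (4 − (-4)) = -3/4,
    intercept c = 5 − m·(-4) = 2.
Extremal: y(x) = (-3/4) x + 2.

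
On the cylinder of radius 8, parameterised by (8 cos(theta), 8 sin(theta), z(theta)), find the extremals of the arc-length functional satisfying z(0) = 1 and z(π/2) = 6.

Parameterise the cylinder of radius R = 8 as
    r(θ) = (8 cos θ, 8 sin θ, z(θ)).
The arc-length element is
    ds = sqrt(64 + (dz/dθ)^2) dθ,
so the Lagrangian is L = sqrt(64 + z'^2).
L depends on z' only, not on z or θ, so ∂L/∂z = 0 and
    ∂L/∂z' = z' / sqrt(64 + z'^2).
The Euler-Lagrange equation gives
    d/dθ( z' / sqrt(64 + z'^2) ) = 0,
so z' is constant. Integrating once:
    z(θ) = a θ + b,
a helix on the cylinder (a straight line when the cylinder is unrolled). The constants a, b are determined by the endpoint conditions.
With endpoint conditions z(0) = 1 and z(π/2) = 6: from z(0) = b we get b = 1, and a·π/2 + 1 = 6 gives a = 10/π, so
    z(θ) = (10/π) θ + 1.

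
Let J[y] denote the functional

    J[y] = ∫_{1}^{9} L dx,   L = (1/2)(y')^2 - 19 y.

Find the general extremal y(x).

The Lagrangian is L = (1/2)(y')^2 - 19 y.
∂L/∂y = -19.
∂L/∂y' = y'.
The Euler-Lagrange equation d/dx(∂L/∂y') − ∂L/∂y = 0 becomes:
    y'' + 19 = 0
General solution: y(x) = -(19/2) x^2 + A x + B, where A and B are arbitrary constants fixed by the endpoint conditions.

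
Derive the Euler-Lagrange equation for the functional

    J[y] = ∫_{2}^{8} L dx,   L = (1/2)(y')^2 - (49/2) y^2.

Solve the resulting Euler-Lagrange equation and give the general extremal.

The Lagrangian is L = (1/2)(y')^2 - (49/2) y^2.
∂L/∂y = -49y.
∂L/∂y' = y'.
The Euler-Lagrange equation d/dx(∂L/∂y') − ∂L/∂y = 0 becomes:
    y'' + 49 y = 0
General solution: y(x) = A sin(7x) + B cos(7x), where A and B are arbitrary constants fixed by the endpoint conditions.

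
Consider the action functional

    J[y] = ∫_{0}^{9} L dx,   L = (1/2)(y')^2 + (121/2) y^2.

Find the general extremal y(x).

The Lagrangian is L = (1/2)(y')^2 + (121/2) y^2.
∂L/∂y = 121y.
∂L/∂y' = y'.
The Euler-Lagrange equation d/dx(∂L/∂y') − ∂L/∂y = 0 becomes:
    y'' - 121 y = 0
General solution: y(x) = A e^(11x) + B e^(-11x), where A and B are arbitrary constants fixed by the endpoint conditions.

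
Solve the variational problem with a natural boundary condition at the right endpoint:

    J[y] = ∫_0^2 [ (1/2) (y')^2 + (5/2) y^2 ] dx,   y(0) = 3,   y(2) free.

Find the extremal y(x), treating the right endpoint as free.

The Lagrangian L = (1/2) (y')^2 + (5/2) y^2 gives
    ∂L/∂y = 5 y,   ∂L/∂y' = y'.
Euler-Lagrange: y'' − 5 y = 0.
With k = sqrt(5), the general solution is
    y(x) = A cosh(sqrt(5) x) + B sinh(sqrt(5) x).
Fixed left endpoint y(0) = 3 ⇒ A = 3.
The right endpoint x = 2 is free, so the natural (transversality) condition is ∂L/∂y' |_{x=2} = 0, i.e. y'(2) = 0.
Compute y'(x) = A k sinh(k x) + B k cosh(k x), so
    y'(2) = A k sinh(k·2) + B k cosh(k·2) = 0
    ⇒ B = −A tanh(k·2) = − 3 tanh(sqrt(5)·2).
Therefore the extremal is
    y(x) = 3 cosh(sqrt(5) x) − 3 tanh(sqrt(5)·2) sinh(sqrt(5) x).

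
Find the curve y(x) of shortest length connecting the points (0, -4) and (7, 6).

Arc-length functional: J[y] = ∫ sqrt(1 + (y')^2) dx.
Lagrangian L = sqrt(1 + (y')^2) has no explicit y dependence, so ∂L/∂y = 0 and the Euler-Lagrange equation gives
    d/dx( y' / sqrt(1 + (y')^2) ) = 0  ⇒  y' / sqrt(1 + (y')^2) = const.
Hence y' is constant, so y(x) is affine.
Fitting the endpoints (0, -4) and (7, 6):
    slope m = (6 − (-4)) / (7 − 0) = 10/7,
    intercept c = (-4) − m·0 = -4.
Extremal: y(x) = (10/7) x - 4.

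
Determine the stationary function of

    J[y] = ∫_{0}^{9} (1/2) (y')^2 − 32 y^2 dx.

The Lagrangian is L = (1/2) (y')^2 − 32 y^2.
Compute ∂L/∂y = -64y, ∂L/∂y' = y'.
The Euler-Lagrange equation d/dx(∂L/∂y') − ∂L/∂y = 0 reduces to
    y'' + 64 y = 0.
Its general solution is
    y(x) = A sin(8x) + B cos(8x),
with A, B fixed by the endpoint conditions.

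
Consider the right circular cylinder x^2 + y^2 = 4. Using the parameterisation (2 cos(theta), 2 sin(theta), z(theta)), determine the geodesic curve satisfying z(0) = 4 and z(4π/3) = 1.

Parameterise the cylinder of radius R = 2 as
    r(θ) = (2 cos θ, 2 sin θ, z(θ)).
The arc-length element is
    ds = sqrt(4 + (dz/dθ)^2) dθ,
so the Lagrangian is L = sqrt(4 + z'^2).
L depends on z' only, not on z or θ, so ∂L/∂z = 0 and
    ∂L/∂z' = z' / sqrt(4 + z'^2).
The Euler-Lagrange equation gives
    d/dθ( z' / sqrt(4 + z'^2) ) = 0,
so z' is constant. Integrating once:
    z(θ) = a θ + b,
a helix on the cylinder (a straight line when the cylinder is unrolled). The constants a, b are determined by the endpoint conditions.
With endpoint conditions z(0) = 4 and z(4π/3) = 1: from z(0) = b we get b = 4, and a·4π/3 + 4 = 1 gives a = -9/(4π), so
    z(θ) = (-9/(4π)) θ + 4.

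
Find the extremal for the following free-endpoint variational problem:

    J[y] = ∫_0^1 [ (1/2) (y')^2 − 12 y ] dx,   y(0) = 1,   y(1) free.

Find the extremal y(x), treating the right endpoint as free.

The Lagrangian L = (1/2) (y')^2 − 12 y gives
    ∂L/∂y = −12,   ∂L/∂y' = y'.
Euler-Lagrange: d/dx(y') − (−12) = 0, i.e. y'' + 12 = 0, so
    y(x) = −(12/2) x^2 + C1 x + C2.
Fixed left endpoint y(0) = 1 ⇒ C2 = 1.
The right endpoint x = 1 is free, so the natural (transversality) condition is ∂L/∂y' |_{x=1} = 0, i.e. y'(1) = 0.
Compute y'(x) = −12 x + C1, so y'(1) = −12 + C1 = 0 ⇒ C1 = 12.
Therefore the extremal is
    y(x) = −6 x^2 + 12 x + 1.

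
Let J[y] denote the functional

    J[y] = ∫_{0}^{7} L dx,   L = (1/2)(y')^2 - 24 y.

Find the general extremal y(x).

The Lagrangian is L = (1/2)(y')^2 - 24 y.
∂L/∂y = -24.
∂L/∂y' = y'.
The Euler-Lagrange equation d/dx(∂L/∂y') − ∂L/∂y = 0 becomes:
    y'' + 24 = 0
General solution: y(x) = -12 x^2 + A x + B, where A and B are arbitrary constants fixed by the endpoint conditions.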